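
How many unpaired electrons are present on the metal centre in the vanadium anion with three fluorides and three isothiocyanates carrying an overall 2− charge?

Each fluoride is −1; each isothiocyanate is −1; balancing the −2 overall charge requires V(IV).
V sits in group 5, so the d-electron count is 5 − 4 = 1.
In an octahedral field the d¹ configuration is t₂g¹e_g⁰ (only one arrangement possible), giving 1 unpaired electron.

1 unpaired electron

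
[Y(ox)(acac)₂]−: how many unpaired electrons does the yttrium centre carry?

Ligand charges: each oxalate is −2; each acetylacetonate is −1. With an overall charge of −1 the yttrium centre must be in the +3 oxidation state.
Y sits in group 3, so the d-electron count is 3 − 3 = 0.
Counting donor atoms: 1×oxalate (bidentate) → 2 donors; 2×acetylacetonate (bidentate) → 4 donors. Coordination number = 6.
In an octahedral field the d⁰ configuration is t₂g⁰e_g⁰, giving 0 unpaired electrons.

0 unpaired electrons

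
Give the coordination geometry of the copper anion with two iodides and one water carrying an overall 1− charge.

Summing ligand charges against the −1 overall charge gives an oxidation state of +1 for copper.
Copper is a group-11 element; Cu(I) is therefore d¹⁰.
Coordination number: 3.
Three ligands around a d¹⁰ centre minimise repulsion in a trigonal-planar arrangement.

trigonal planar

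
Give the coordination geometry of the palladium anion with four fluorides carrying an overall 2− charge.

square planar

Summing ligand charges against the −2 overall charge gives an oxidation state of +2 for palladium.
Pd sits in group 10, so the d-electron count is 10 − 2 = 8.
Coordination number: 4.
A 4d d⁸ ion has a large crystal-field splitting; square planar leaves the high-energy d_{x²−y²} orbital empty and maximises CFSE.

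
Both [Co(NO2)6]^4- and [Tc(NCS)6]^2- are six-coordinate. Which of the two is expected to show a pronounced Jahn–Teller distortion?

[Co(NO2)6]^4-: Each nitro (N-bound nitrite) is −1; balancing the −4 overall charge requires Co(II). Group 9 minus oxidation state 2 gives a d⁷ configuration. Nitro (N-bound nitrite) is a strong-field ligand (high in the spectrochemical series) for a first-row metal, so the complex is low-spin. The t₂g⁶e_g¹ (low-spin) configuration has an unevenly filled e_g set; the Jahn–Teller theorem predicts a tetragonal distortion (typically axial elongation) to lift the degeneracy.
[Tc(NCS)6]^2-: Each isothiocyanate is −1; balancing the −2 overall charge requires Tc(IV). Group 7 minus oxidation state 4 gives a d³ configuration. The d³ configuration leaves the e_g set evenly filled (or empty) — no strong Jahn–Teller driving force.

[Co(NO2)6]^4-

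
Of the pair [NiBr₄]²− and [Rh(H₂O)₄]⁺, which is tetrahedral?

[NiBr₄]²−

For [NiBr₄]²−: Summing ligand charges against the −2 overall charge gives an oxidation state of +2 for nickel. Ni sits in group 10, so the d-electron count is 10 − 2 = 8. Bromide is a weak-field ligand. With weak-field ligands the CFSE gain from square planar is small, so a 3d d⁸ ion takes the sterically preferred tetrahedral geometry. → tetrahedral.
For [Rh(H₂O)₄]⁺: Water is neutral; balancing the +1 overall charge requires Rh(I). Group 9 minus oxidation state 1 gives a d⁸ configuration. A 4d d⁸ ion has a large crystal-field splitting; square planar leaves the high-energy d_{x²−y²} orbital empty and maximises CFSE. → square planar.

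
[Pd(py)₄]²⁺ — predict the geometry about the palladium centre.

square planar

Summing ligand charges against the +2 overall charge gives an oxidation state of +2 for palladium.
Group 10 minus oxidation state 2 gives a d⁸ configuration.
With 4 monodentate ligands the coordination number is 4.
A 4d d⁸ ion has a large crystal-field splitting; square planar leaves the high-energy d_{x²−y²} orbital empty and maximises CFSE.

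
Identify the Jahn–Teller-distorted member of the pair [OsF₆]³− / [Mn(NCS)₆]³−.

[OsF₆]³−: Each fluoride is −1; balancing the −3 overall charge requires Os(III). Os sits in group 8, so the d-electron count is 8 − 3 = 5. A 5d ion has a large Δₒ and is invariably low-spin. The d⁵ configuration leaves the e_g set evenly filled (or empty) — no strong Jahn–Teller driving force.
[Mn(NCS)₆]³−: Each isothiocyanate is −1; balancing the −3 overall charge requires Mn(III). Group 7 minus oxidation state 3 gives a d⁴ configuration. Isothiocyanate is a weak-field ligand for a first-row metal, so the complex is high-spin. The t₂g³e_g¹ (high-spin) configuration has an unevenly filled e_g set; the Jahn–Teller theorem predicts a tetragonal distortion (typically axial elongation) to lift the degeneracy.

[Mn(NCS)₆]³−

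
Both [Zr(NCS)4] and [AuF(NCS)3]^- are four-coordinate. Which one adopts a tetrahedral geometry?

[Zr(NCS)4]

For [Zr(NCS)4]: Ligand charges: each isothiocyanate is −1. With an overall charge of 0 the zirconium centre must be in the +4 oxidation state. Zr sits in group 4, so the d-electron count is 4 − 4 = 0. A d⁰ ion has no crystal-field stabilisation preference between square planar and tetrahedral, so four ligands adopt the sterically favoured tetrahedral geometry. → tetrahedral.
For [AuF(NCS)3]^-: Each fluoride is −1; each isothiocyanate is −1; balancing the −1 overall charge requires Au(III). Au sits in group 11, so the d-electron count is 11 − 3 = 8. A 5d d⁸ ion has a large crystal-field splitting; square planar leaves the high-energy d_{x²−y²} orbital empty and maximises CFSE. → square planar.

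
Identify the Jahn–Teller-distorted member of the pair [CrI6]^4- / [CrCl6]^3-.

[CrI6]^4-: Each iodide is −1; balancing the −4 overall charge requires Cr(II). Group 6 minus oxidation state 2 gives a d⁴ configuration. Iodide is a weak-field ligand for a first-row metal, so the complex is high-spin. The t₂g³e_g¹ (high-spin) configuration has an unevenly filled e_g set; the Jahn–Teller theorem predicts a tetragonal distortion (typically axial elongation) to lift the degeneracy.
[CrCl6]^3-: Ligand charges: each chloride is −1. With an overall charge of −3 the chromium centre must be in the +3 oxidation state. Cr sits in group 6, so the d-electron count is 6 − 3 = 3. The d³ configuration leaves the e_g set evenly filled (or empty) — no strong Jahn–Teller driving force.

[CrI6]^4-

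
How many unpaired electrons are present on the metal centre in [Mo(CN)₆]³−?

3 unpaired electrons

Summing ligand charges against the −3 overall charge gives an oxidation state of +3 for molybdenum.
Mo sits in group 6, so the d-electron count is 6 − 3 = 3.
In an octahedral field the d³ configuration is t₂g³e_g⁰ (only one arrangement possible), giving 3 unpaired electrons.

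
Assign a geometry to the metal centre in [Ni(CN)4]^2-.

Ligand charges: each cyanide is −1. With an overall charge of −2 the nickel centre must be in the +2 oxidation state.
Ni sits in group 10, so the d-electron count is 10 − 2 = 8.
With 4 monodentate ligands the coordination number is 4.
Cyanide is a strong-field ligand (high in the spectrochemical series).
A 3d d⁸ ion with strong-field ligands gains enough CFSE to favour square planar over tetrahedral.

square planar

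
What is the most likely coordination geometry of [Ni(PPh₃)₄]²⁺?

Ligand charges: triphenylphosphine is neutral. With an overall charge of +2 the nickel centre must be in the +2 oxidation state.
Group 10 minus oxidation state 2 gives a d⁸ configuration.
Coordination number: 4.
Triphenylphosphine is a strong-field ligand (high in the spectrochemical series).
A 3d d⁸ ion with strong-field ligands gains enough CFSE to favour square planar over tetrahedral.

square planar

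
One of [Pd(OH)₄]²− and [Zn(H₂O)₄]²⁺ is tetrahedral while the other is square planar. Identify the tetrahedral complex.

[Zn(H₂O)₄]²⁺

For [Pd(OH)₄]²−: Each hydroxide is −1; balancing the −2 overall charge requires Pd(II). Pd sits in group 10, so the d-electron count is 10 − 2 = 8. A 4d d⁸ ion has a large crystal-field splitting; square planar leaves the high-energy d_{x²−y²} orbital empty and maximises CFSE. → square planar.
For [Zn(H₂O)₄]²⁺: Water is neutral; balancing the +2 overall charge requires Zn(II). Group 12 minus oxidation state 2 gives a d¹⁰ configuration. A d¹⁰ ion has no crystal-field stabilisation preference between square planar and tetrahedral, so four ligands adopt the sterically favoured tetrahedral geometry. → tetrahedral.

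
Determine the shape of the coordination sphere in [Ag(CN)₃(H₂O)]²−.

tetrahedral

Summing ligand charges against the −2 overall charge gives an oxidation state of +1 for silver.
Silver is a group-11 element; Ag(I) is therefore d¹⁰.
With 4 monodentate ligands the coordination number is 4.
A d¹⁰ ion has no crystal-field stabilisation preference between square planar and tetrahedral, so four ligands adopt the sterically favoured tetrahedral geometry.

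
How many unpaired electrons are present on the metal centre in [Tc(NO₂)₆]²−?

Ligand charges: each nitro (N-bound nitrite) is −1. With an overall charge of −2 the technetium centre must be in the +4 oxidation state.
Group 7 minus oxidation state 4 gives a d³ configuration.
In an octahedral field the d³ configuration is t₂g³e_g⁰ (only one arrangement possible), giving 3 unpaired electrons.

3 unpaired electrons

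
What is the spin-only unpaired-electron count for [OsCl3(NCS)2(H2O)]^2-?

Each chloride is −1; each isothiocyanate is −1; water is neutral; balancing the −2 overall charge requires Os(III).
Osmium is a group-8 element; Os(III) is therefore d⁵.
The spin state decides the count: a 5d ion has a large Δₒ and is invariably low-spin.
An octahedral low-spin d⁵ ion is t₂g⁵e_g⁰, giving 1 unpaired electron.

1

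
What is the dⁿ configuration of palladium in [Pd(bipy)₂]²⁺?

d8

Ligand charges: 2,2′-bipyridine is neutral. With an overall charge of +2 the palladium centre must be in the +2 oxidation state.
Pd sits in group 10, so the d-electron count is 10 − 2 = 8.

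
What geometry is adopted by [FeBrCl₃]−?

tetrahedral

Summing ligand charges against the −1 overall charge gives an oxidation state of +3 for iron.
Group 8 minus oxidation state 3 gives a d⁵ configuration.
Coordination number: 4.
Bromide and chloride are weak-field ligands.
A high-spin d⁵ ion has zero CFSE in either geometry, so four ligands adopt the sterically favoured tetrahedral geometry.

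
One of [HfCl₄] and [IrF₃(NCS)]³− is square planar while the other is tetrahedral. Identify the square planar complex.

[IrF₃(NCS)]³−

For [HfCl₄]: Summing ligand charges against the 0 overall charge gives an oxidation state of +4 for hafnium. Group 4 minus oxidation state 4 gives a d⁰ configuration. A d⁰ ion has no crystal-field stabilisation preference between square planar and tetrahedral, so four ligands adopt the sterically favoured tetrahedral geometry. → tetrahedral.
For [IrF₃(NCS)]³−: Ligand charges: each fluoride is −1; each isothiocyanate is −1. With an overall charge of −3 the iridium centre must be in the +1 oxidation state. Ir sits in group 9, so the d-electron count is 9 − 1 = 8. A 5d d⁸ ion has a large crystal-field splitting; square planar leaves the high-energy d_{x²−y²} orbital empty and maximises CFSE. → square planar.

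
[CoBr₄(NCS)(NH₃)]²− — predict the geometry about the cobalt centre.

Summing ligand charges against the −2 overall charge gives an oxidation state of +3 for cobalt.
Cobalt is a group-9 element; Co(III) is therefore d⁶.
With 6 monodentate ligands the coordination number is 6.
Six donors around a single metal centre give an octahedral coordination sphere.

octahedral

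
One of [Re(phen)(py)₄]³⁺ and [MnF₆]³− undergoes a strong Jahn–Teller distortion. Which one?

[MnF₆]³−

[Re(phen)(py)₄]³⁺: 1,10-phenanthroline is neutral; pyridine is neutral; balancing the +3 overall charge requires Re(III). Group 7 minus oxidation state 3 gives a d⁴ configuration. A 5d ion has a large Δₒ and is invariably low-spin. The d⁴ configuration leaves the e_g set evenly filled (or empty) — no strong Jahn–Teller driving force.
[MnF₆]³−: Each fluoride is −1; balancing the −3 overall charge requires Mn(III). Mn sits in group 7, so the d-electron count is 7 − 3 = 4. Fluoride is a weak-field ligand for a first-row metal, so the complex is high-spin. The t₂g³e_g¹ (high-spin) configuration has an unevenly filled e_g set; the Jahn–Teller theorem predicts a tetragonal distortion (typically axial elongation) to lift the degeneracy.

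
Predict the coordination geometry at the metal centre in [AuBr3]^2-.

trigonal planar

Each bromide is −1; balancing the −2 overall charge requires Au(I).
Gold is a group-11 element; Au(I) is therefore d¹⁰.
Coordination number: 3.
Three ligands around a d¹⁰ centre minimise repulsion in a trigonal-planar arrangement.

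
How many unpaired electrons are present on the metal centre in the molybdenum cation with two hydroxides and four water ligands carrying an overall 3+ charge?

1 unpaired electron

Ligand charges: each hydroxide is −1; water is neutral. With an overall charge of +3 the molybdenum centre must be in the +5 oxidation state.
Mo sits in group 6, so the d-electron count is 6 − 5 = 1.
In an octahedral field the d¹ configuration is t₂g¹e_g⁰ (only one arrangement possible), giving 1 unpaired electron.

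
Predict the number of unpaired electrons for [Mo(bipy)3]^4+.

2

Summing ligand charges against the +4 overall charge gives an oxidation state of +4 for molybdenum.
Mo sits in group 6, so the d-electron count is 6 − 4 = 2.
Counting donor atoms: 3×2,2′-bipyridine (bidentate) → 6 donors. Coordination number = 6.
In an octahedral field the d² configuration is t₂g²e_g⁰ (only one arrangement possible), giving 2 unpaired electrons.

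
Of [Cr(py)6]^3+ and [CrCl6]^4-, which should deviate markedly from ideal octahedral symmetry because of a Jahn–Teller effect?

[Cr(py)6]^3+: Pyridine is neutral; balancing the +3 overall charge requires Cr(III). Group 6 minus oxidation state 3 gives a d³ configuration. The d³ configuration leaves the e_g set evenly filled (or empty) — no strong Jahn–Teller driving force.
[CrCl6]^4-: Ligand charges: each chloride is −1. With an overall charge of −4 the chromium centre must be in the +2 oxidation state. Group 6 minus oxidation state 2 gives a d⁴ configuration. Chloride is a weak-field ligand for a first-row metal, so the complex is high-spin. The t₂g³e_g¹ (high-spin) configuration has an unevenly filled e_g set; the Jahn–Teller theorem predicts a tetragonal distortion (typically axial elongation) to lift the degeneracy.

[CrCl6]^4-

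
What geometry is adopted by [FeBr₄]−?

tetrahedral

Ligand charges: each bromide is −1. With an overall charge of −1 the iron centre must be in the +3 oxidation state.
Fe sits in group 8, so the d-electron count is 8 − 3 = 5.
With 4 monodentate ligands the coordination number is 4.
Bromide is a weak-field ligand.
A high-spin d⁵ ion has zero CFSE in either geometry, so four ligands adopt the sterically favoured tetrahedral geometry.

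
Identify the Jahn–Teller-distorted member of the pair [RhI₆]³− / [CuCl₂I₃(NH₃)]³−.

[RhI₆]³−: Summing ligand charges against the −3 overall charge gives an oxidation state of +3 for rhodium. Rhodium is a group-9 element; Rh(III) is therefore d⁶. A 4d ion has a large Δₒ and is invariably low-spin. The d⁶ configuration leaves the e_g set evenly filled (or empty) — no strong Jahn–Teller driving force.
[CuCl₂I₃(NH₃)]³−: Ligand charges: each chloride is −1; each iodide is −1; ammonia is neutral. With an overall charge of −3 the copper centre must be in the +2 oxidation state. Copper is a group-11 element; Cu(II) is therefore d⁹. The t₂g⁶e_g³ configuration has an unevenly filled e_g set; the Jahn–Teller theorem predicts a tetragonal distortion (typically axial elongation) to lift the degeneracy.

[CuCl₂I₃(NH₃)]³−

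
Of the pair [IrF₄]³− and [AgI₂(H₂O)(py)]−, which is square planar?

For [IrF₄]³−: Each fluoride is −1; balancing the −3 overall charge requires Ir(I). Iridium is a group-9 element; Ir(I) is therefore d⁸. A 5d d⁸ ion has a large crystal-field splitting; square planar leaves the high-energy d_{x²−y²} orbital empty and maximises CFSE. → square planar.
For [AgI₂(H₂O)(py)]−: Summing ligand charges against the −1 overall charge gives an oxidation state of +1 for silver. Ag sits in group 11, so the d-electron count is 11 − 1 = 10. A d¹⁰ ion has no crystal-field stabilisation preference between square planar and tetrahedral, so four ligands adopt the sterically favoured tetrahedral geometry. → tetrahedral.

[IrF₄]³−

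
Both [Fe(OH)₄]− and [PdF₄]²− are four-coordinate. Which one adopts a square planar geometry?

For [Fe(OH)₄]−: Ligand charges: each hydroxide is −1. With an overall charge of −1 the iron centre must be in the +3 oxidation state. Fe sits in group 8, so the d-electron count is 8 − 3 = 5. A high-spin d⁵ ion has zero CFSE in either geometry, so four ligands adopt the sterically favoured tetrahedral geometry. → tetrahedral.
For [PdF₄]²−: Summing ligand charges against the −2 overall charge gives an oxidation state of +2 for palladium. Group 10 minus oxidation state 2 gives a d⁸ configuration. A 4d d⁸ ion has a large crystal-field splitting; square planar leaves the high-energy d_{x²−y²} orbital empty and maximises CFSE. → square planar.

[PdF₄]²−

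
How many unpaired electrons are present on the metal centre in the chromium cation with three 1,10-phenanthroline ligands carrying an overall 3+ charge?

Summing ligand charges against the +3 overall charge gives an oxidation state of +3 for chromium.
Cr sits in group 6, so the d-electron count is 6 − 3 = 3.
Counting donor atoms: 3×1,10-phenanthroline (bidentate) → 6 donors. Coordination number = 6.
In an octahedral field the d³ configuration is t₂g³e_g⁰ (only one arrangement possible), giving 3 unpaired electrons.

3 unpaired electrons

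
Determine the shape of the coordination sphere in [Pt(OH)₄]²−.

square planar

Each hydroxide is −1; balancing the −2 overall charge requires Pt(II).
Pt sits in group 10, so the d-electron count is 10 − 2 = 8.
Coordination number: 4.
A 5d d⁸ ion has a large crystal-field splitting; square planar leaves the high-energy d_{x²−y²} orbital empty and maximises CFSE.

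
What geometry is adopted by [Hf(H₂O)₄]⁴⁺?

tetrahedral

Water is neutral; balancing the +4 overall charge requires Hf(IV).
Hf sits in group 4, so the d-electron count is 4 − 4 = 0.
With 4 monodentate ligands the coordination number is 4.
A d⁰ ion has no crystal-field stabilisation preference between square planar and tetrahedral, so four ligands adopt the sterically favoured tetrahedral geometry.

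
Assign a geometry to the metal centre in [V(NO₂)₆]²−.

octahedral

Each nitro (N-bound nitrite) is −1; balancing the −2 overall charge requires V(IV).
V sits in group 5, so the d-electron count is 5 − 4 = 1.
Coordination number: 6.
Six donors around a single metal centre give an octahedral coordination sphere.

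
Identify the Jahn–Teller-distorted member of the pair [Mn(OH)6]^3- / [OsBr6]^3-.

[Mn(OH)6]^3-: Each hydroxide is −1; balancing the −3 overall charge requires Mn(III). Group 7 minus oxidation state 3 gives a d⁴ configuration. Hydroxide is a weak-field ligand for a first-row metal, so the complex is high-spin. The t₂g³e_g¹ (high-spin) configuration has an unevenly filled e_g set; the Jahn–Teller theorem predicts a tetragonal distortion (typically axial elongation) to lift the degeneracy.
[OsBr6]^3-: Ligand charges: each bromide is −1. With an overall charge of −3 the osmium centre must be in the +3 oxidation state. Os sits in group 8, so the d-electron count is 8 − 3 = 5. A 5d ion has a large Δₒ and is invariably low-spin. The d⁵ configuration leaves the e_g set evenly filled (or empty) — no strong Jahn–Teller driving force.

[Mn(OH)6]^3-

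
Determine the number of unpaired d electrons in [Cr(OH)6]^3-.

3 unpaired electrons

Summing ligand charges against the −3 overall charge gives an oxidation state of +3 for chromium.
Cr sits in group 6, so the d-electron count is 6 − 3 = 3.
In an octahedral field the d³ configuration is t₂g³e_g⁰ (only one arrangement possible), giving 3 unpaired electrons.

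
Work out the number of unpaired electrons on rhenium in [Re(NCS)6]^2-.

Ligand charges: each isothiocyanate is −1. With an overall charge of −2 the rhenium centre must be in the +4 oxidation state.
Rhenium is a group-7 element; Re(IV) is therefore d³.
In an octahedral field the d³ configuration is t₂g³e_g⁰ (only one arrangement possible), giving 3 unpaired electrons.

3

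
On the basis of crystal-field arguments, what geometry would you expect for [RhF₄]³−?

Ligand charges: each fluoride is −1. With an overall charge of −3 the rhodium centre must be in the +1 oxidation state.
Rhodium is a group-9 element; Rh(I) is therefore d⁸.
Coordination number: 4.
A 4d d⁸ ion has a large crystal-field splitting; square planar leaves the high-energy d_{x²−y²} orbital empty and maximises CFSE.

square planar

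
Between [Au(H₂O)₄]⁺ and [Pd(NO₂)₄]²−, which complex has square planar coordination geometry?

[Pd(NO₂)₄]²−

For [Au(H₂O)₄]⁺: Water is neutral; balancing the +1 overall charge requires Au(I). Au sits in group 11, so the d-electron count is 11 − 1 = 10. A d¹⁰ ion has no crystal-field stabilisation preference between square planar and tetrahedral, so four ligands adopt the sterically favoured tetrahedral geometry. → tetrahedral.
For [Pd(NO₂)₄]²−: Each nitro (N-bound nitrite) is −1; balancing the −2 overall charge requires Pd(II). Group 10 minus oxidation state 2 gives a d⁸ configuration. A 4d d⁸ ion has a large crystal-field splitting; square planar leaves the high-energy d_{x²−y²} orbital empty and maximises CFSE. → square planar.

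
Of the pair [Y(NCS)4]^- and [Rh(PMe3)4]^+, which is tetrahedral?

[Y(NCS)4]^-

For [Y(NCS)4]^-: Ligand charges: each isothiocyanate is −1. With an overall charge of −1 the yttrium centre must be in the +3 oxidation state. Group 3 minus oxidation state 3 gives a d⁰ configuration. A d⁰ ion has no crystal-field stabilisation preference between square planar and tetrahedral, so four ligands adopt the sterically favoured tetrahedral geometry. → tetrahedral.
For [Rh(PMe3)4]^+: Trimethylphosphine is neutral; balancing the +1 overall charge requires Rh(I). Group 9 minus oxidation state 1 gives a d⁸ configuration. A 4d d⁸ ion has a large crystal-field splitting; square planar leaves the high-energy d_{x²−y²} orbital empty and maximises CFSE. → square planar.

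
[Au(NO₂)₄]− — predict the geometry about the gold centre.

square planar

Ligand charges: each nitro (N-bound nitrite) is −1. With an overall charge of −1 the gold centre must be in the +3 oxidation state.
Au sits in group 11, so the d-electron count is 11 − 3 = 8.
Coordination number: 4.
A 5d d⁸ ion has a large crystal-field splitting; square planar leaves the high-energy d_{x²−y²} orbital empty and maximises CFSE.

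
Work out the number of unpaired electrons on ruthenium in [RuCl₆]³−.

Ligand charges: each chloride is −1. With an overall charge of −3 the ruthenium centre must be in the +3 oxidation state.
Ru sits in group 8, so the d-electron count is 8 − 3 = 5.
The spin state decides the count: a 4d ion has a large Δₒ and is invariably low-spin.
An octahedral low-spin d⁵ ion is t₂g⁵e_g⁰, giving 1 unpaired electron.

1 unpaired electron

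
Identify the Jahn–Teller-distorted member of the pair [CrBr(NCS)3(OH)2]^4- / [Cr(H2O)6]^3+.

[CrBr(NCS)3(OH)2]^4-

[CrBr(NCS)3(OH)2]^4-: Ligand charges: each bromide is −1; each isothiocyanate is −1; each hydroxide is −1. With an overall charge of −4 the chromium centre must be in the +2 oxidation state. Group 6 minus oxidation state 2 gives a d⁴ configuration. Bromide, hydroxide, and isothiocyanate are weak-field ligands for a first-row metal, so the complex is high-spin. The t₂g³e_g¹ (high-spin) configuration has an unevenly filled e_g set; the Jahn–Teller theorem predicts a tetragonal distortion (typically axial elongation) to lift the degeneracy.
[Cr(H2O)6]^3+: Water is neutral; balancing the +3 overall charge requires Cr(III). Cr sits in group 6, so the d-electron count is 6 − 3 = 3. The d³ configuration leaves the e_g set evenly filled (or empty) — no strong Jahn–Teller driving force.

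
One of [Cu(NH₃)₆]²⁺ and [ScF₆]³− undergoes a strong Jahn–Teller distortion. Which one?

[Cu(NH₃)₆]²⁺

[Cu(NH₃)₆]²⁺: Summing ligand charges against the +2 overall charge gives an oxidation state of +2 for copper. Group 11 minus oxidation state 2 gives a d⁹ configuration. The t₂g⁶e_g³ configuration has an unevenly filled e_g set; the Jahn–Teller theorem predicts a tetragonal distortion (typically axial elongation) to lift the degeneracy.
[ScF₆]³−: Each fluoride is −1; balancing the −3 overall charge requires Sc(III). Scandium is a group-3 element; Sc(III) is therefore d⁰. The d⁰ configuration leaves the e_g set evenly filled (or empty) — no strong Jahn–Teller driving force.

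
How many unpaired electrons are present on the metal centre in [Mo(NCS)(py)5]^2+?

3 unpaired electrons

Each isothiocyanate is −1; pyridine is neutral; balancing the +2 overall charge requires Mo(III).
Mo sits in group 6, so the d-electron count is 6 − 3 = 3.
In an octahedral field the d³ configuration is t₂g³e_g⁰ (only one arrangement possible), giving 3 unpaired electrons.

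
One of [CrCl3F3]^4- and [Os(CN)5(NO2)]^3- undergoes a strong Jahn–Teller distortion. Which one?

[CrCl3F3]^4-

[CrCl3F3]^4-: Ligand charges: each chloride is −1; each fluoride is −1. With an overall charge of −4 the chromium centre must be in the +2 oxidation state. Group 6 minus oxidation state 2 gives a d⁴ configuration. Chloride and fluoride are weak-field ligands for a first-row metal, so the complex is high-spin. The t₂g³e_g¹ (high-spin) configuration has an unevenly filled e_g set; the Jahn–Teller theorem predicts a tetragonal distortion (typically axial elongation) to lift the degeneracy.
[Os(CN)5(NO2)]^3-: Ligand charges: each cyanide is −1; each nitro (N-bound nitrite) is −1. With an overall charge of −3 the osmium centre must be in the +3 oxidation state. Group 8 minus oxidation state 3 gives a d⁵ configuration. A 5d ion has a large Δₒ and is invariably low-spin. The d⁵ configuration leaves the e_g set evenly filled (or empty) — no strong Jahn–Teller driving force.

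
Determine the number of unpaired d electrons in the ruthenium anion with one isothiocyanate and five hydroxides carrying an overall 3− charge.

Each isothiocyanate is −1; each hydroxide is −1; balancing the −3 overall charge requires Ru(III).
Ru sits in group 8, so the d-electron count is 8 − 3 = 5.
The spin state decides the count: a 4d ion has a large Δₒ and is invariably low-spin.
An octahedral low-spin d⁵ ion is t₂g⁵e_g⁰, giving 1 unpaired electron.

1 unpaired electron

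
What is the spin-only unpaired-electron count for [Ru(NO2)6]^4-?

Summing ligand charges against the −4 overall charge gives an oxidation state of +2 for ruthenium.
Ruthenium is a group-8 element; Ru(II) is therefore d⁶.
The spin state decides the count: a 4d ion has a large Δₒ and is invariably low-spin.
An octahedral low-spin d⁶ ion is t₂g⁶e_g⁰, giving 0 unpaired electrons.

0 unpaired electrons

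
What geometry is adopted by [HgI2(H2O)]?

trigonal planar

Each iodide is −1; water is neutral; balancing the 0 overall charge requires Hg(II).
Group 12 minus oxidation state 2 gives a d¹⁰ configuration.
With 3 monodentate ligands the coordination number is 3.
Three ligands around a d¹⁰ centre minimise repulsion in a trigonal-planar arrangement.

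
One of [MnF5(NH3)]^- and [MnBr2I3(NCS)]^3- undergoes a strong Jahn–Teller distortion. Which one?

[MnBr2I3(NCS)]^3-

[MnF5(NH3)]^-: Each fluoride is −1; ammonia is neutral; balancing the −1 overall charge requires Mn(IV). Group 7 minus oxidation state 4 gives a d³ configuration. The d³ configuration leaves the e_g set evenly filled (or empty) — no strong Jahn–Teller driving force.
[MnBr2I3(NCS)]^3-: Ligand charges: each bromide is −1; each iodide is −1; each isothiocyanate is −1. With an overall charge of −3 the manganese centre must be in the +3 oxidation state. Group 7 minus oxidation state 3 gives a d⁴ configuration. Bromide, iodide, and isothiocyanate are weak-field ligands for a first-row metal, so the complex is high-spin. The t₂g³e_g¹ (high-spin) configuration has an unevenly filled e_g set; the Jahn–Teller theorem predicts a tetragonal distortion (typically axial elongation) to lift the degeneracy.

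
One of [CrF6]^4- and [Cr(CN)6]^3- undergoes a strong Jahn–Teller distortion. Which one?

[CrF6]^4-: Ligand charges: each fluoride is −1. With an overall charge of −4 the chromium centre must be in the +2 oxidation state. Cr sits in group 6, so the d-electron count is 6 − 2 = 4. Fluoride is a weak-field ligand for a first-row metal, so the complex is high-spin. The t₂g³e_g¹ (high-spin) configuration has an unevenly filled e_g set; the Jahn–Teller theorem predicts a tetragonal distortion (typically axial elongation) to lift the degeneracy.
[Cr(CN)6]^3-: Ligand charges: each cyanide is −1. With an overall charge of −3 the chromium centre must be in the +3 oxidation state. Group 6 minus oxidation state 3 gives a d³ configuration. The d³ configuration leaves the e_g set evenly filled (or empty) — no strong Jahn–Teller driving force.

[CrF6]^4-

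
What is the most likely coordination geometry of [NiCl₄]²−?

tetrahedral

Each chloride is −1; balancing the −2 overall charge requires Ni(II).
Nickel is a group-10 element; Ni(II) is therefore d⁸.
With 4 monodentate ligands the coordination number is 4.
Chloride is a weak-field ligand.
With weak-field ligands the CFSE gain from square planar is small, so a 3d d⁸ ion takes the sterically preferred tetrahedral geometry.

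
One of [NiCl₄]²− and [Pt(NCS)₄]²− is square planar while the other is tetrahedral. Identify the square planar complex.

[Pt(NCS)₄]²−

For [NiCl₄]²−: Each chloride is −1; balancing the −2 overall charge requires Ni(II). Nickel is a group-10 element; Ni(II) is therefore d⁸. Chloride is a weak-field ligand. With weak-field ligands the CFSE gain from square planar is small, so a 3d d⁸ ion takes the sterically preferred tetrahedral geometry. → tetrahedral.
For [Pt(NCS)₄]²−: Each isothiocyanate is −1; balancing the −2 overall charge requires Pt(II). Platinum is a group-10 element; Pt(II) is therefore d⁸. A 5d d⁸ ion has a large crystal-field splitting; square planar leaves the high-energy d_{x²−y²} orbital empty and maximises CFSE. → square planar.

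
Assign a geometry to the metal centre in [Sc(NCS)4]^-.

Ligand charges: each isothiocyanate is −1. With an overall charge of −1 the scandium centre must be in the +3 oxidation state.
Sc sits in group 3, so the d-electron count is 3 − 3 = 0.
With 4 monodentate ligands the coordination number is 4.
A d⁰ ion has no crystal-field stabilisation preference between square planar and tetrahedral, so four ligands adopt the sterically favoured tetrahedral geometry.

tetrahedral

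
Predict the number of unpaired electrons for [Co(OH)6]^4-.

3

Ligand charges: each hydroxide is −1. With an overall charge of −4 the cobalt centre must be in the +2 oxidation state.
Group 9 minus oxidation state 2 gives a d⁷ configuration.
The spin state decides the count: Hydroxide is a weak-field ligand for a first-row metal, so the complex is high-spin.
An octahedral high-spin d⁷ ion is t₂g⁵e_g², giving 3 unpaired electrons.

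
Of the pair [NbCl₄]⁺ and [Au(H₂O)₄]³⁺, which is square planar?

For [NbCl₄]⁺: Ligand charges: each chloride is −1. With an overall charge of +1 the niobium centre must be in the +5 oxidation state. Nb sits in group 5, so the d-electron count is 5 − 5 = 0. A d⁰ ion has no crystal-field stabilisation preference between square planar and tetrahedral, so four ligands adopt the sterically favoured tetrahedral geometry. → tetrahedral.
For [Au(H₂O)₄]³⁺: Ligand charges: water is neutral. With an overall charge of +3 the gold centre must be in the +3 oxidation state. Group 11 minus oxidation state 3 gives a d⁸ configuration. A 5d d⁸ ion has a large crystal-field splitting; square planar leaves the high-energy d_{x²−y²} orbital empty and maximises CFSE. → square planar.

[Au(H₂O)₄]³⁺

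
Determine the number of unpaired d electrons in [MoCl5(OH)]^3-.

Summing ligand charges against the −3 overall charge gives an oxidation state of +3 for molybdenum.
Mo sits in group 6, so the d-electron count is 6 − 3 = 3.
In an octahedral field the d³ configuration is t₂g³e_g⁰ (only one arrangement possible), giving 3 unpaired electrons.

3 unpaired electrons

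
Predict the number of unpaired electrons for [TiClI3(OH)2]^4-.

2

Each chloride is −1; each iodide is −1; each hydroxide is −1; balancing the −4 overall charge requires Ti(II).
Titanium is a group-4 element; Ti(II) is therefore d².
In an octahedral field the d² configuration is t₂g²e_g⁰ (only one arrangement possible), giving 2 unpaired electrons.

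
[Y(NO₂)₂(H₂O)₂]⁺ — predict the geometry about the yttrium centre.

Summing ligand charges against the +1 overall charge gives an oxidation state of +3 for yttrium.
Yttrium is a group-3 element; Y(III) is therefore d⁰.
Coordination number: 4.
A d⁰ ion has no crystal-field stabilisation preference between square planar and tetrahedral, so four ligands adopt the sterically favoured tetrahedral geometry.

tetrahedral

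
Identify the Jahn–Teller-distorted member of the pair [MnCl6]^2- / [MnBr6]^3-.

[MnCl6]^2-: Ligand charges: each chloride is −1. With an overall charge of −2 the manganese centre must be in the +4 oxidation state. Mn sits in group 7, so the d-electron count is 7 − 4 = 3. The d³ configuration leaves the e_g set evenly filled (or empty) — no strong Jahn–Teller driving force.
[MnBr6]^3-: Ligand charges: each bromide is −1. With an overall charge of −3 the manganese centre must be in the +3 oxidation state. Manganese is a group-7 element; Mn(III) is therefore d⁴. Bromide is a weak-field ligand for a first-row metal, so the complex is high-spin. The t₂g³e_g¹ (high-spin) configuration has an unevenly filled e_g set; the Jahn–Teller theorem predicts a tetragonal distortion (typically axial elongation) to lift the degeneracy.

[MnBr6]^3-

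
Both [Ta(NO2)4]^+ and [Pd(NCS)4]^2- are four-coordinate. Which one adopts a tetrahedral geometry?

For [Ta(NO2)4]^+: Each nitro (N-bound nitrite) is −1; balancing the +1 overall charge requires Ta(V). Group 5 minus oxidation state 5 gives a d⁰ configuration. A d⁰ ion has no crystal-field stabilisation preference between square planar and tetrahedral, so four ligands adopt the sterically favoured tetrahedral geometry. → tetrahedral.
For [Pd(NCS)4]^2-: Each isothiocyanate is −1; balancing the −2 overall charge requires Pd(II). Pd sits in group 10, so the d-electron count is 10 − 2 = 8. A 4d d⁸ ion has a large crystal-field splitting; square planar leaves the high-energy d_{x²−y²} orbital empty and maximises CFSE. → square planar.

[Ta(NO2)4]^+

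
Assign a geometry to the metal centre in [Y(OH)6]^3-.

Summing ligand charges against the −3 overall charge gives an oxidation state of +3 for yttrium.
Group 3 minus oxidation state 3 gives a d⁰ configuration.
With 6 monodentate ligands the coordination number is 6.
Six donors around a single metal centre give an octahedral coordination sphere.

octahedral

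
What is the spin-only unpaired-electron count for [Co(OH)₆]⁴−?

Ligand charges: each hydroxide is −1. With an overall charge of −4 the cobalt centre must be in the +2 oxidation state.
Cobalt is a group-9 element; Co(II) is therefore d⁷.
The spin state decides the count: Hydroxide is a weak-field ligand for a first-row metal, so the complex is high-spin.
An octahedral high-spin d⁷ ion is t₂g⁵e_g², giving 3 unpaired electrons.

3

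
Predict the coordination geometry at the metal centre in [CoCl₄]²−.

tetrahedral

Each chloride is −1; balancing the −2 overall charge requires Co(II).
Cobalt is a group-9 element; Co(II) is therefore d⁷.
With 4 monodentate ligands the coordination number is 4.
Chloride is a weak-field ligand.
For a high-spin 3d d⁷ ion with weak-field ligands the small Δₜ gives little square-planar CFSE advantage, so four ligands adopt the sterically favoured tetrahedral geometry.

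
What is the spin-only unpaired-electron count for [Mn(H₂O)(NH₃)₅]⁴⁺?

3 unpaired electrons

Ligand charges: water is neutral; ammonia is neutral. With an overall charge of +4 the manganese centre must be in the +4 oxidation state.
Group 7 minus oxidation state 4 gives a d³ configuration.
In an octahedral field the d³ configuration is t₂g³e_g⁰ (only one arrangement possible), giving 3 unpaired electrons.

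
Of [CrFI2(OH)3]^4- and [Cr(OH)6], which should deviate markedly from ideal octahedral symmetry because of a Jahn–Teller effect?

[CrFI2(OH)3]^4-: Each fluoride is −1; each iodide is −1; each hydroxide is −1; balancing the −4 overall charge requires Cr(II). Cr sits in group 6, so the d-electron count is 6 − 2 = 4. Fluoride, hydroxide, and iodide are weak-field ligands for a first-row metal, so the complex is high-spin. The t₂g³e_g¹ (high-spin) configuration has an unevenly filled e_g set; the Jahn–Teller theorem predicts a tetragonal distortion (typically axial elongation) to lift the degeneracy.
[Cr(OH)6]: Each hydroxide is −1; balancing the 0 overall charge requires Cr(VI). Group 6 minus oxidation state 6 gives a d⁰ configuration. The d⁰ configuration leaves the e_g set evenly filled (or empty) — no strong Jahn–Teller driving force.

[CrFI2(OH)3]^4-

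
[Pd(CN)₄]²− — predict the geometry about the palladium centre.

square planar

Each cyanide is −1; balancing the −2 overall charge requires Pd(II).
Pd sits in group 10, so the d-electron count is 10 − 2 = 8.
Coordination number: 4.
A 4d d⁸ ion has a large crystal-field splitting; square planar leaves the high-energy d_{x²−y²} orbital empty and maximises CFSE.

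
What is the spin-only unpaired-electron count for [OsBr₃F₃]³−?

Each bromide is −1; each fluoride is −1; balancing the −3 overall charge requires Os(III).
Os sits in group 8, so the d-electron count is 8 − 3 = 5.
The spin state decides the count: a 5d ion has a large Δₒ and is invariably low-spin.
An octahedral low-spin d⁵ ion is t₂g⁵e_g⁰, giving 1 unpaired electron.

1 unpaired electron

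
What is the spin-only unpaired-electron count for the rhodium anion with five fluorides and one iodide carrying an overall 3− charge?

0

Ligand charges: each fluoride is −1; each iodide is −1. With an overall charge of −3 the rhodium centre must be in the +3 oxidation state.
Rhodium is a group-9 element; Rh(III) is therefore d⁶.
The spin state decides the count: a 4d ion has a large Δₒ and is invariably low-spin.
An octahedral low-spin d⁶ ion is t₂g⁶e_g⁰, giving 0 unpaired electrons.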